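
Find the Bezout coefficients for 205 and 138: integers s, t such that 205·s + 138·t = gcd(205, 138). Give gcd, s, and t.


Euclidean algorithm on (205, 138) — divide until remainder is 0:
  205 = 1 · 138 + 67
  138 = 2 · 67 + 4
  67 = 16 · 4 + 3
  4 = 1 · 3 + 1
  3 = 3 · 1 + 0
gcd(205, 138) = 1.
Track Bezout coefficients alongside the remainders: start with r₀ = 205 = a·1 + b·0 (s = 1, t = 0) and r₁ = 138 = a·0 + b·1 (s = 0, t = 1); each new remainder r_{k+1} = r_{k-1} − q_k·r_k inherits s_{k+1} = s_{k-1} − q_k·s_k, t_{k+1} = t_{k-1} − q_k·t_k, so r_k = a·s_k + b·t_k at every step:
  q = 1: r = 67, s = 1 − 1·0 = 1, t = 0 − 1·1 = -1  (check: 205·1 + 138·(-1) = 67)
  q = 2: r = 4, s = 0 − 2·1 = -2, t = 1 − 2·(-1) = 3  (check: 205·(-2) + 138·3 = 4)
  q = 16: r = 3, s = 1 − 16·(-2) = 33, t = -1 − 16·3 = -49  (check: 205·33 + 138·(-49) = 3)
  q = 1: r = 1, s = -2 − 1·33 = -35, t = 3 − 1·(-49) = 52  (check: 205·(-35) + 138·52 = 1)
The row with r = 1 (the gcd) gives the Bezout coefficients s = -35, t = 52.
Result: 205 · (-35) + 138 · (52) = 1.

gcd(205, 138) = 1; s = -35, t = 52 (check: 205·(-35) + 138·52 = 1).


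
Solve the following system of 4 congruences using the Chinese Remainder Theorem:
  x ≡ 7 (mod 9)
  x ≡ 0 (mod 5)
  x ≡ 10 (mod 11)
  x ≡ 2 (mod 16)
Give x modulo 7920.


Product of moduli M = 9 · 5 · 11 · 16 = 7920.
Merge one congruence at a time:
  Start: x ≡ 7 (mod 9).
  Combine with x ≡ 0 (mod 5); new modulus lcm = 45.
    Write x = 7 + 9·t and substitute into x ≡ 0 (mod 5): 9·t ≡ 0 − 7 = -7 (mod 5).
    Reduce coefficients mod 5: 4·t ≡ 3 (mod 5).
    The inverse of 4 mod 5 is 4 (since 4·4 = 16 = 3·5 + 1), so t ≡ 4·3 = 12 ≡ 2 (mod 5).
    Then x = 7 + 9·2 = 25, valid modulo lcm(9, 5) = 45: x ≡ 25 (mod 45).
  Combine with x ≡ 10 (mod 11); new modulus lcm = 495.
    Write x = 25 + 45·t and substitute into x ≡ 10 (mod 11): 45·t ≡ 10 − 25 = -15 (mod 11).
    Reduce coefficients mod 11: 1·t ≡ 7 (mod 11).
    So t ≡ 7 (mod 11).
    Then x = 25 + 45·7 = 340, valid modulo lcm(45, 11) = 495: x ≡ 340 (mod 495).
  Combine with x ≡ 2 (mod 16); new modulus lcm = 7920.
    Write x = 340 + 495·t and substitute into x ≡ 2 (mod 16): 495·t ≡ 2 − 340 = -338 (mod 16).
    Reduce coefficients mod 16: 15·t ≡ 14 (mod 16).
    The inverse of 15 mod 16 is 15 (since 15·15 = 225 = 14·16 + 1), so t ≡ 15·14 = 210 ≡ 2 (mod 16).
    Then x = 340 + 495·2 = 1330, valid modulo lcm(495, 16) = 7920: x ≡ 1330 (mod 7920).
Verify against each original: 1330 mod 9 = 7, 1330 mod 5 = 0, 1330 mod 11 = 10, 1330 mod 16 = 2.

x ≡ 1330 (mod 7920).


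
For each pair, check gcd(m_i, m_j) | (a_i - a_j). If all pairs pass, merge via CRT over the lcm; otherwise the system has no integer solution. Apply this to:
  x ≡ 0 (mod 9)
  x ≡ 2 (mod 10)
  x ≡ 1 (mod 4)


Moduli 9, 10, 4 are not pairwise coprime, so CRT works modulo lcm(m_i) when all pairwise compatibility conditions hold.
Pairwise compatibility: gcd(m_i, m_j) must divide a_i - a_j for every pair.
Merge one congruence at a time:
  Start: x ≡ 0 (mod 9).
  Combine with x ≡ 2 (mod 10): gcd(9, 10) = 1; 2 - 0 = 2, which IS divisible by 1, so compatible.
    Write x = 0 + 9·t and substitute into x ≡ 2 (mod 10): 9·t ≡ 2 − 0 = 2 (mod 10).
    The inverse of 9 mod 10 is 9 (since 9·9 = 81 = 8·10 + 1), so t ≡ 9·2 = 18 ≡ 8 (mod 10).
    Then x = 0 + 9·8 = 72, valid modulo lcm(9, 10) = 90: x ≡ 72 (mod 90).
  Combine with x ≡ 1 (mod 4): gcd(90, 4) = 2, and 1 - 72 = -71 is NOT divisible by 2.
    ⇒ system is inconsistent (no integer solution).

No solution (the system is inconsistent).


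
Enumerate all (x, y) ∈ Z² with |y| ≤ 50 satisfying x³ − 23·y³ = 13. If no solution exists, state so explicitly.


The equation is x³ - 23y³ = 13. For fixed y, x³ = 23·y³ + 13, so a solution requires the RHS to be a perfect cube.
Strategy: iterate y from -50 to 50, compute RHS = 23·y³ + 13, and check whether it is a (positive or negative) perfect cube.
Check small values of y:
  y = 0: RHS = 13 is not a perfect cube.
  y = 1: RHS = 36 is not a perfect cube.
  y = -1: RHS = -10 is not a perfect cube.
  y = 2: RHS = 197 is not a perfect cube.
  y = -2: RHS = -171 is not a perfect cube.
  y = 3: RHS = 634 is not a perfect cube.
  y = -3: RHS = -608 is not a perfect cube.
Continuing the search up to |y| = 50 finds no solutions either.
No (x, y) in the scanned range satisfies the equation.

No integer solutions with |y| ≤ 50.


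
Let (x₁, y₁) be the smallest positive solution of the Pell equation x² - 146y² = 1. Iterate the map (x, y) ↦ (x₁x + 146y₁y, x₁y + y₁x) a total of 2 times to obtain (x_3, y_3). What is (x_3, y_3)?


Step 1: Find the fundamental solution (x₁, y₁) of x² - 146y² = 1.
  Expand √146 as a continued fraction. a₀ = ⌊√146⌋ = 12; iterate m_{k+1} = d_k·a_k − m_k, d_{k+1} = (146 − m_{k+1}²)/d_k, a_{k+1} = ⌊(a₀ + m_{k+1})/d_{k+1}⌋ (starting m₀ = 0, d₀ = 1), with convergents p_k = a_k·p_{k-1} + p_{k-2}, q_k = a_k·q_{k-1} + q_{k-2} (p₋₁ = 1, q₋₁ = 0):
  k = 0: a₀ = 12; p₀/q₀ = 12/1; p₀² − 146·q₀² = 144 − 146 = -2.
  k = 1: m = 12, d = 2, a = ⌊(12 + 12)/2⌋ = 12; p/q = (12·12 + 1)/(12·1 + 0) = 145/12; p² − 146·q² = 21025 − 21024 = 1.
  The first convergent with p² − 146·q² = 1 gives the fundamental solution (x₁, y₁) = (145, 12).
Step 2: Apply the recurrence (x_{n+1}, y_{n+1}) = (x₁x_n + 146y₁y_n, x₁y_n + y₁x_n) repeatedly.
  From (x_1, y_1) = (145, 12): x_2 = 145·145 + 146·12·12 = 42049; y_2 = 145·12 + 12·145 = 3480.
  From (x_2, y_2) = (42049, 3480): x_3 = 145·42049 + 146·12·3480 = 12194065; y_3 = 145·3480 + 12·42049 = 1009188.
Step 3: Verify x_3² - 146·y_3² = 148695221224225 - 148695221224224 = 1 (should be 1). ✓

(x_1, y_1) = (145, 12); (x_3, y_3) = (12194065, 1009188).


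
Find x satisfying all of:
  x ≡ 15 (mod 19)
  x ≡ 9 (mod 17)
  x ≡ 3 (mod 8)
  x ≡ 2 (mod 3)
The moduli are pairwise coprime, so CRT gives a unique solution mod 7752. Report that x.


Product of moduli M = 19 · 17 · 8 · 3 = 7752.
Merge one congruence at a time:
  Start: x ≡ 15 (mod 19).
  Combine with x ≡ 9 (mod 17); new modulus lcm = 323.
    Write x = 15 + 19·t and substitute into x ≡ 9 (mod 17): 19·t ≡ 9 − 15 = -6 (mod 17).
    Reduce coefficients mod 17: 2·t ≡ 11 (mod 17).
    The inverse of 2 mod 17 is 9 (since 2·9 = 18 = 1·17 + 1), so t ≡ 9·11 = 99 ≡ 14 (mod 17).
    Then x = 15 + 19·14 = 281, valid modulo lcm(19, 17) = 323: x ≡ 281 (mod 323).
  Combine with x ≡ 3 (mod 8); new modulus lcm = 2584.
    Write x = 281 + 323·t and substitute into x ≡ 3 (mod 8): 323·t ≡ 3 − 281 = -278 (mod 8).
    Reduce coefficients mod 8: 3·t ≡ 2 (mod 8).
    The inverse of 3 mod 8 is 3 (since 3·3 = 9 = 1·8 + 1), so t ≡ 3·2 = 6 ≡ 6 (mod 8).
    Then x = 281 + 323·6 = 2219, valid modulo lcm(323, 8) = 2584: x ≡ 2219 (mod 2584).
  Combine with x ≡ 2 (mod 3); new modulus lcm = 7752.
    Write x = 2219 + 2584·t and substitute into x ≡ 2 (mod 3): 2584·t ≡ 2 − 2219 = -2217 (mod 3).
    Reduce coefficients mod 3: 1·t ≡ 0 (mod 3).
    So t ≡ 0 (mod 3).
    Then x = 2219 + 2584·0 = 2219, valid modulo lcm(2584, 3) = 7752: x ≡ 2219 (mod 7752).
Verify against each original: 2219 mod 19 = 15, 2219 mod 17 = 9, 2219 mod 8 = 3, 2219 mod 3 = 2.

x ≡ 2219 (mod 7752).


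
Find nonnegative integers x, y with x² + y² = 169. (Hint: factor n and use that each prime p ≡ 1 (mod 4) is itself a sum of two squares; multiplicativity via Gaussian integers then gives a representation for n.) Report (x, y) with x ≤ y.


Step 1: Factor n = 169 = 13^2.
Step 2: Check the mod-4 condition on each prime factor: 13 ≡ 1 (mod 4), exponent 2.
All primes ≡ 3 (mod 4) appear to even exponent (or don't appear), so by the two-squares theorem n IS expressible as a sum of two squares.
Step 3: Build a representation. Here n = 13 · 13 is a product of primes ≡ 1 (mod 4). Each prime p ≡ 1 (mod 4) is itself a sum of two squares; find a² by testing p − a² for a perfect square:
  13: 13 − 1² = 12, 13 − 2² = 9 = 3² ⇒ 13 = 2² + 3².
  Combine using the Brahmagupta–Fibonacci identity (a² + b²)(c² + d²) = (ac − bd)² + (ad + bc)² = (ac + bd)² + (ad − bc)²:
  13 · 13 = 169: from (2² + 3²)(2² + 3²), take (2·2 − 3·3, 2·3 + 3·2) = (4 − 9, 6 + 6) = (-5, 12); dropping signs (only squares matter) gives (5, 12); check 5² + 12² = 25 + 144 = 169 ✓.
Step 4: Order so x ≤ y and verify: 5² + 12² = 25 + 144 = 169 = n. ✓

n = 169 = 5² + 12² (one valid representation with x ≤ y).


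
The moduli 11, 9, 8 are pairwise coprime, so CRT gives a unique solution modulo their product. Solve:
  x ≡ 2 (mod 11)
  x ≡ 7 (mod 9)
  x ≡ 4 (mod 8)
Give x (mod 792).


Moduli 11, 9, 8 are pairwise coprime; by CRT there is a unique solution modulo M = 11 · 9 · 8 = 792.
Solve pairwise, accumulating the modulus:
  Start with x ≡ 2 (mod 11).
  Combine with x ≡ 7 (mod 9): since gcd(11, 9) = 1, we get a unique residue mod 99.
    Write x = 2 + 11·t and substitute into x ≡ 7 (mod 9): 11·t ≡ 7 − 2 = 5 (mod 9).
    Reduce coefficients mod 9: 2·t ≡ 5 (mod 9).
    The inverse of 2 mod 9 is 5 (since 2·5 = 10 = 1·9 + 1), so t ≡ 5·5 = 25 ≡ 7 (mod 9).
    Then x = 2 + 11·7 = 79, valid modulo lcm(11, 9) = 99: x ≡ 79 (mod 99).
  Combine with x ≡ 4 (mod 8): since gcd(99, 8) = 1, we get a unique residue mod 792.
    Write x = 79 + 99·t and substitute into x ≡ 4 (mod 8): 99·t ≡ 4 − 79 = -75 (mod 8).
    Reduce coefficients mod 8: 3·t ≡ 5 (mod 8).
    The inverse of 3 mod 8 is 3 (since 3·3 = 9 = 1·8 + 1), so t ≡ 3·5 = 15 ≡ 7 (mod 8).
    Then x = 79 + 99·7 = 772, valid modulo lcm(99, 8) = 792: x ≡ 772 (mod 792).
Verify: 772 mod 11 = 2 ✓, 772 mod 9 = 7 ✓, 772 mod 8 = 4 ✓.

x ≡ 772 (mod 792).


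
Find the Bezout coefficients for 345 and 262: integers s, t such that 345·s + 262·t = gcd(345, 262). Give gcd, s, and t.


Euclidean algorithm on (345, 262) — divide until remainder is 0:
  345 = 1 · 262 + 83
  262 = 3 · 83 + 13
  83 = 6 · 13 + 5
  13 = 2 · 5 + 3
  5 = 1 · 3 + 2
  3 = 1 · 2 + 1
  2 = 2 · 1 + 0
gcd(345, 262) = 1.
Track Bezout coefficients alongside the remainders: start with r₀ = 345 = a·1 + b·0 (s = 1, t = 0) and r₁ = 262 = a·0 + b·1 (s = 0, t = 1); each new remainder r_{k+1} = r_{k-1} − q_k·r_k inherits s_{k+1} = s_{k-1} − q_k·s_k, t_{k+1} = t_{k-1} − q_k·t_k, so r_k = a·s_k + b·t_k at every step:
  q = 1: r = 83, s = 1 − 1·0 = 1, t = 0 − 1·1 = -1  (check: 345·1 + 262·(-1) = 83)
  q = 3: r = 13, s = 0 − 3·1 = -3, t = 1 − 3·(-1) = 4  (check: 345·(-3) + 262·4 = 13)
  q = 6: r = 5, s = 1 − 6·(-3) = 19, t = -1 − 6·4 = -25  (check: 345·19 + 262·(-25) = 5)
  q = 2: r = 3, s = -3 − 2·19 = -41, t = 4 − 2·(-25) = 54  (check: 345·(-41) + 262·54 = 3)
  q = 1: r = 2, s = 19 − 1·(-41) = 60, t = -25 − 1·54 = -79  (check: 345·60 + 262·(-79) = 2)
  q = 1: r = 1, s = -41 − 1·60 = -101, t = 54 − 1·(-79) = 133  (check: 345·(-101) + 262·133 = 1)
The row with r = 1 (the gcd) gives the Bezout coefficients s = -101, t = 133.
Result: 345 · (-101) + 262 · (133) = 1.

gcd(345, 262) = 1; s = -101, t = 133 (check: 345·(-101) + 262·133 = 1).


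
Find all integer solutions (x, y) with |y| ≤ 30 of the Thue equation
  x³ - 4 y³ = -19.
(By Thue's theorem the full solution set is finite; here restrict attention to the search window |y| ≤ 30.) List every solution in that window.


The equation is x³ - 4y³ = -19. For fixed y, x³ = 4·y³ − 19, so a solution requires the RHS to be a perfect cube.
Strategy: iterate y from -30 to 30, compute RHS = 4·y³ − 19, and check whether it is a (positive or negative) perfect cube.
Check small values of y:
  y = 0: RHS = -19 is not a perfect cube.
  y = 1: RHS = -15 is not a perfect cube.
  y = -1: RHS = -23 is not a perfect cube.
  y = 2: RHS = 13 is not a perfect cube.
  y = -2: RHS = -51 is not a perfect cube.
  y = 3: RHS = 89 is not a perfect cube.
  y = -3: RHS = -127 is not a perfect cube.
Continuing the search up to |y| = 30 finds no solutions either.
No (x, y) in the scanned range satisfies the equation.

No integer solutions with |y| ≤ 30.


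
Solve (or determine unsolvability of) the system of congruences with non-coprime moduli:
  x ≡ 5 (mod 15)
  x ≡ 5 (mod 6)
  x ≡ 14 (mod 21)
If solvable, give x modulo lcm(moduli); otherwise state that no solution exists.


Moduli 15, 6, 21 are not pairwise coprime, so CRT works modulo lcm(m_i) when all pairwise compatibility conditions hold.
Pairwise compatibility: gcd(m_i, m_j) must divide a_i - a_j for every pair.
Merge one congruence at a time:
  Start: x ≡ 5 (mod 15).
  Combine with x ≡ 5 (mod 6): gcd(15, 6) = 3; 5 - 5 = 0, which IS divisible by 3, so compatible.
    Write x = 5 + 15·t and substitute into x ≡ 5 (mod 6): 15·t ≡ 5 − 5 = 0 (mod 6).
    Divide the congruence (and modulus) by g = 3: 5·t ≡ 0 (mod 2).
    Reduce coefficients mod 2: 1·t ≡ 0 (mod 2).
    So t ≡ 0 (mod 2).
    Then x = 5 + 15·0 = 5, valid modulo lcm(15, 6) = 30: x ≡ 5 (mod 30).
  Combine with x ≡ 14 (mod 21): gcd(30, 21) = 3; 14 - 5 = 9, which IS divisible by 3, so compatible.
    Write x = 5 + 30·t and substitute into x ≡ 14 (mod 21): 30·t ≡ 14 − 5 = 9 (mod 21).
    Divide the congruence (and modulus) by g = 3: 10·t ≡ 3 (mod 7).
    Reduce coefficients mod 7: 3·t ≡ 3 (mod 7).
    The inverse of 3 mod 7 is 5 (since 3·5 = 15 = 2·7 + 1), so t ≡ 5·3 = 15 ≡ 1 (mod 7).
    Then x = 5 + 30·1 = 35, valid modulo lcm(30, 21) = 210: x ≡ 35 (mod 210).
Verify: 35 mod 15 = 5, 35 mod 6 = 5, 35 mod 21 = 14.

x ≡ 35 (mod 210).


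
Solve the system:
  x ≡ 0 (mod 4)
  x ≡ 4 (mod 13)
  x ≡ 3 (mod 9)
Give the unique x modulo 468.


Moduli 4, 13, 9 are pairwise coprime; by CRT there is a unique solution modulo M = 4 · 13 · 9 = 468.
Solve pairwise, accumulating the modulus:
  Start with x ≡ 0 (mod 4).
  Combine with x ≡ 4 (mod 13): since gcd(4, 13) = 1, we get a unique residue mod 52.
    Write x = 0 + 4·t and substitute into x ≡ 4 (mod 13): 4·t ≡ 4 − 0 = 4 (mod 13).
    The inverse of 4 mod 13 is 10 (since 4·10 = 40 = 3·13 + 1), so t ≡ 10·4 = 40 ≡ 1 (mod 13).
    Then x = 0 + 4·1 = 4, valid modulo lcm(4, 13) = 52: x ≡ 4 (mod 52).
  Combine with x ≡ 3 (mod 9): since gcd(52, 9) = 1, we get a unique residue mod 468.
    Write x = 4 + 52·t and substitute into x ≡ 3 (mod 9): 52·t ≡ 3 − 4 = -1 (mod 9).
    Reduce coefficients mod 9: 7·t ≡ 8 (mod 9).
    The inverse of 7 mod 9 is 4 (since 7·4 = 28 = 3·9 + 1), so t ≡ 4·8 = 32 ≡ 5 (mod 9).
    Then x = 4 + 52·5 = 264, valid modulo lcm(52, 9) = 468: x ≡ 264 (mod 468).
Verify: 264 mod 4 = 0 ✓, 264 mod 13 = 4 ✓, 264 mod 9 = 3 ✓.

x ≡ 264 (mod 468).


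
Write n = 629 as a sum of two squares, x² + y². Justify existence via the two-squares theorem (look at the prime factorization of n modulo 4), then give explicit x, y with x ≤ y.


Step 1: Factor n = 629 = 17 · 37.
Step 2: Check the mod-4 condition on each prime factor: 17 ≡ 1 (mod 4), exponent 1; 37 ≡ 1 (mod 4), exponent 1.
All primes ≡ 3 (mod 4) appear to even exponent (or don't appear), so by the two-squares theorem n IS expressible as a sum of two squares.
Step 3: Build a representation. Here n = 17 · 37 is a product of primes ≡ 1 (mod 4). Each prime p ≡ 1 (mod 4) is itself a sum of two squares; find a² by testing p − a² for a perfect square:
  17: 17 − 1² = 16 = 4² ⇒ 17 = 1² + 4².
  37: 37 − 1² = 36 = 6² ⇒ 37 = 1² + 6².
  Combine using the Brahmagupta–Fibonacci identity (a² + b²)(c² + d²) = (ac − bd)² + (ad + bc)² = (ac + bd)² + (ad − bc)²:
  17 · 37 = 629: from (1² + 4²)(1² + 6²), take (1·1 − 4·6, 1·6 + 4·1) = (1 − 24, 6 + 4) = (-23, 10); dropping signs (only squares matter) gives (23, 10); check 23² + 10² = 529 + 100 = 629 ✓.
Step 4: Order so x ≤ y and verify: 10² + 23² = 100 + 529 = 629 = n. ✓

n = 629 = 10² + 23² (one valid representation with x ≤ y).


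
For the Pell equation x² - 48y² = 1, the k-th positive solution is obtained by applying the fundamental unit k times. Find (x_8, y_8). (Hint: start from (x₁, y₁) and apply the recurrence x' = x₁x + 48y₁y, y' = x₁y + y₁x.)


Step 1: Find the fundamental solution (x₁, y₁) of x² - 48y² = 1.
  Expand √48 as a continued fraction. a₀ = ⌊√48⌋ = 6; iterate m_{k+1} = d_k·a_k − m_k, d_{k+1} = (48 − m_{k+1}²)/d_k, a_{k+1} = ⌊(a₀ + m_{k+1})/d_{k+1}⌋ (starting m₀ = 0, d₀ = 1), with convergents p_k = a_k·p_{k-1} + p_{k-2}, q_k = a_k·q_{k-1} + q_{k-2} (p₋₁ = 1, q₋₁ = 0):
  k = 0: a₀ = 6; p₀/q₀ = 6/1; p₀² − 48·q₀² = 36 − 48 = -12.
  k = 1: m = 6, d = 12, a = ⌊(6 + 6)/12⌋ = 1; p/q = (1·6 + 1)/(1·1 + 0) = 7/1; p² − 48·q² = 49 − 48 = 1.
  The first convergent with p² − 48·q² = 1 gives the fundamental solution (x₁, y₁) = (7, 1).
Step 2: Apply the recurrence (x_{n+1}, y_{n+1}) = (x₁x_n + 48y₁y_n, x₁y_n + y₁x_n) repeatedly.
  From (x_1, y_1) = (7, 1): x_2 = 7·7 + 48·1·1 = 97; y_2 = 7·1 + 1·7 = 14.
  From (x_2, y_2) = (97, 14): x_3 = 7·97 + 48·1·14 = 1351; y_3 = 7·14 + 1·97 = 195.
  From (x_3, y_3) = (1351, 195): x_4 = 7·1351 + 48·1·195 = 18817; y_4 = 7·195 + 1·1351 = 2716.
  From (x_4, y_4) = (18817, 2716): x_5 = 7·18817 + 48·1·2716 = 262087; y_5 = 7·2716 + 1·18817 = 37829.
  From (x_5, y_5) = (262087, 37829): x_6 = 7·262087 + 48·1·37829 = 3650401; y_6 = 7·37829 + 1·262087 = 526890.
  From (x_6, y_6) = (3650401, 526890): x_7 = 7·3650401 + 48·1·526890 = 50843527; y_7 = 7·526890 + 1·3650401 = 7338631.
  From (x_7, y_7) = (50843527, 7338631): x_8 = 7·50843527 + 48·1·7338631 = 708158977; y_8 = 7·7338631 + 1·50843527 = 102213944.
Step 3: Verify x_8² - 48·y_8² = 501489136705686529 - 501489136705686528 = 1 (should be 1). ✓

(x_1, y_1) = (7, 1); (x_8, y_8) = (708158977, 102213944).


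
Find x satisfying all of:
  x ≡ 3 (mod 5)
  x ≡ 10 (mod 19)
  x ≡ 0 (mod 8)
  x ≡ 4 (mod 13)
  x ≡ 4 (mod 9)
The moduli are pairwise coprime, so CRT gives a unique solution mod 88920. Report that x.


Product of moduli M = 5 · 19 · 8 · 13 · 9 = 88920.
Merge one congruence at a time:
  Start: x ≡ 3 (mod 5).
  Combine with x ≡ 10 (mod 19); new modulus lcm = 95.
    Write x = 3 + 5·t and substitute into x ≡ 10 (mod 19): 5·t ≡ 10 − 3 = 7 (mod 19).
    The inverse of 5 mod 19 is 4 (since 5·4 = 20 = 1·19 + 1), so t ≡ 4·7 = 28 ≡ 9 (mod 19).
    Then x = 3 + 5·9 = 48, valid modulo lcm(5, 19) = 95: x ≡ 48 (mod 95).
  Combine with x ≡ 0 (mod 8); new modulus lcm = 760.
    Write x = 48 + 95·t and substitute into x ≡ 0 (mod 8): 95·t ≡ 0 − 48 = -48 (mod 8).
    Reduce coefficients mod 8: 7·t ≡ 0 (mod 8).
    The inverse of 7 mod 8 is 7 (since 7·7 = 49 = 6·8 + 1), so t ≡ 7·0 = 0 ≡ 0 (mod 8).
    Then x = 48 + 95·0 = 48, valid modulo lcm(95, 8) = 760: x ≡ 48 (mod 760).
  Combine with x ≡ 4 (mod 13); new modulus lcm = 9880.
    Write x = 48 + 760·t and substitute into x ≡ 4 (mod 13): 760·t ≡ 4 − 48 = -44 (mod 13).
    Reduce coefficients mod 13: 6·t ≡ 8 (mod 13).
    The inverse of 6 mod 13 is 11 (since 6·11 = 66 = 5·13 + 1), so t ≡ 11·8 = 88 ≡ 10 (mod 13).
    Then x = 48 + 760·10 = 7648, valid modulo lcm(760, 13) = 9880: x ≡ 7648 (mod 9880).
  Combine with x ≡ 4 (mod 9); new modulus lcm = 88920.
    Write x = 7648 + 9880·t and substitute into x ≡ 4 (mod 9): 9880·t ≡ 4 − 7648 = -7644 (mod 9).
    Reduce coefficients mod 9: 7·t ≡ 6 (mod 9).
    The inverse of 7 mod 9 is 4 (since 7·4 = 28 = 3·9 + 1), so t ≡ 4·6 = 24 ≡ 6 (mod 9).
    Then x = 7648 + 9880·6 = 66928, valid modulo lcm(9880, 9) = 88920: x ≡ 66928 (mod 88920).
Verify against each original: 66928 mod 5 = 3, 66928 mod 19 = 10, 66928 mod 8 = 0, 66928 mod 13 = 4, 66928 mod 9 = 4.

x ≡ 66928 (mod 88920).


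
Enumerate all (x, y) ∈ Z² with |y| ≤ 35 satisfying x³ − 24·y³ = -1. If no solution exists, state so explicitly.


The equation is x³ - 24y³ = -1. For fixed y, x³ = 24·y³ − 1, so a solution requires the RHS to be a perfect cube.
Strategy: iterate y from -35 to 35, compute RHS = 24·y³ − 1, and check whether it is a (positive or negative) perfect cube.
Check small values of y:
  y = 0: RHS = -1 = (-1)³ ⇒ x = -1 works.
  y = 1: RHS = 23 is not a perfect cube.
  y = -1: RHS = -25 is not a perfect cube.
  y = 2: RHS = 191 is not a perfect cube.
  y = -2: RHS = -193 is not a perfect cube.
  y = 3: RHS = 647 is not a perfect cube.
  y = -3: RHS = -649 is not a perfect cube.
Continuing the search up to |y| = 35 finds no further solutions beyond those listed.
Collected solutions: (-1, 0).

Solutions (with |y| ≤ 35): (-1, 0).


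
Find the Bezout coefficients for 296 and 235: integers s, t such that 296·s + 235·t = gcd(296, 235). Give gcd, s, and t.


Euclidean algorithm on (296, 235) — divide until remainder is 0:
  296 = 1 · 235 + 61
  235 = 3 · 61 + 52
  61 = 1 · 52 + 9
  52 = 5 · 9 + 7
  9 = 1 · 7 + 2
  7 = 3 · 2 + 1
  2 = 2 · 1 + 0
gcd(296, 235) = 1.
Track Bezout coefficients alongside the remainders: start with r₀ = 296 = a·1 + b·0 (s = 1, t = 0) and r₁ = 235 = a·0 + b·1 (s = 0, t = 1); each new remainder r_{k+1} = r_{k-1} − q_k·r_k inherits s_{k+1} = s_{k-1} − q_k·s_k, t_{k+1} = t_{k-1} − q_k·t_k, so r_k = a·s_k + b·t_k at every step:
  q = 1: r = 61, s = 1 − 1·0 = 1, t = 0 − 1·1 = -1  (check: 296·1 + 235·(-1) = 61)
  q = 3: r = 52, s = 0 − 3·1 = -3, t = 1 − 3·(-1) = 4  (check: 296·(-3) + 235·4 = 52)
  q = 1: r = 9, s = 1 − 1·(-3) = 4, t = -1 − 1·4 = -5  (check: 296·4 + 235·(-5) = 9)
  q = 5: r = 7, s = -3 − 5·4 = -23, t = 4 − 5·(-5) = 29  (check: 296·(-23) + 235·29 = 7)
  q = 1: r = 2, s = 4 − 1·(-23) = 27, t = -5 − 1·29 = -34  (check: 296·27 + 235·(-34) = 2)
  q = 3: r = 1, s = -23 − 3·27 = -104, t = 29 − 3·(-34) = 131  (check: 296·(-104) + 235·131 = 1)
The row with r = 1 (the gcd) gives the Bezout coefficients s = -104, t = 131.
Result: 296 · (-104) + 235 · (131) = 1.

gcd(296, 235) = 1; s = -104, t = 131 (check: 296·(-104) + 235·131 = 1).


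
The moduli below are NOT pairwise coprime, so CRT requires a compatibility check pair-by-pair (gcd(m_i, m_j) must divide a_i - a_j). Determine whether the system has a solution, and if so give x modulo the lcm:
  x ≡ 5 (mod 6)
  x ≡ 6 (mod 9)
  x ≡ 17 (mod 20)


Moduli 6, 9, 20 are not pairwise coprime, so CRT works modulo lcm(m_i) when all pairwise compatibility conditions hold.
Pairwise compatibility: gcd(m_i, m_j) must divide a_i - a_j for every pair.
Merge one congruence at a time:
  Start: x ≡ 5 (mod 6).
  Combine with x ≡ 6 (mod 9): gcd(6, 9) = 3, and 6 - 5 = 1 is NOT divisible by 3.
    ⇒ system is inconsistent (no integer solution).

No solution (the system is inconsistent).


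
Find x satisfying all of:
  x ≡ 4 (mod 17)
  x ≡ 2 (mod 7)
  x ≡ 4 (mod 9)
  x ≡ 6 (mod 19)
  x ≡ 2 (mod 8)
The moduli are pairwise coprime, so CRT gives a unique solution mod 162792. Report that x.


Product of moduli M = 17 · 7 · 9 · 19 · 8 = 162792.
Merge one congruence at a time:
  Start: x ≡ 4 (mod 17).
  Combine with x ≡ 2 (mod 7); new modulus lcm = 119.
    Write x = 4 + 17·t and substitute into x ≡ 2 (mod 7): 17·t ≡ 2 − 4 = -2 (mod 7).
    Reduce coefficients mod 7: 3·t ≡ 5 (mod 7).
    The inverse of 3 mod 7 is 5 (since 3·5 = 15 = 2·7 + 1), so t ≡ 5·5 = 25 ≡ 4 (mod 7).
    Then x = 4 + 17·4 = 72, valid modulo lcm(17, 7) = 119: x ≡ 72 (mod 119).
  Combine with x ≡ 4 (mod 9); new modulus lcm = 1071.
    Write x = 72 + 119·t and substitute into x ≡ 4 (mod 9): 119·t ≡ 4 − 72 = -68 (mod 9).
    Reduce coefficients mod 9: 2·t ≡ 4 (mod 9).
    The inverse of 2 mod 9 is 5 (since 2·5 = 10 = 1·9 + 1), so t ≡ 5·4 = 20 ≡ 2 (mod 9).
    Then x = 72 + 119·2 = 310, valid modulo lcm(119, 9) = 1071: x ≡ 310 (mod 1071).
  Combine with x ≡ 6 (mod 19); new modulus lcm = 20349.
    Write x = 310 + 1071·t and substitute into x ≡ 6 (mod 19): 1071·t ≡ 6 − 310 = -304 (mod 19).
    Reduce coefficients mod 19: 7·t ≡ 0 (mod 19).
    The inverse of 7 mod 19 is 11 (since 7·11 = 77 = 4·19 + 1), so t ≡ 11·0 = 0 ≡ 0 (mod 19).
    Then x = 310 + 1071·0 = 310, valid modulo lcm(1071, 19) = 20349: x ≡ 310 (mod 20349).
  Combine with x ≡ 2 (mod 8); new modulus lcm = 162792.
    Write x = 310 + 20349·t and substitute into x ≡ 2 (mod 8): 20349·t ≡ 2 − 310 = -308 (mod 8).
    Reduce coefficients mod 8: 5·t ≡ 4 (mod 8).
    The inverse of 5 mod 8 is 5 (since 5·5 = 25 = 3·8 + 1), so t ≡ 5·4 = 20 ≡ 4 (mod 8).
    Then x = 310 + 20349·4 = 81706, valid modulo lcm(20349, 8) = 162792: x ≡ 81706 (mod 162792).
Verify against each original: 81706 mod 17 = 4, 81706 mod 7 = 2, 81706 mod 9 = 4, 81706 mod 19 = 6, 81706 mod 8 = 2.

x ≡ 81706 (mod 162792).


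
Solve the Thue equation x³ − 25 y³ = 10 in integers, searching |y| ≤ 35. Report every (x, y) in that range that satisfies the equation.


The equation is x³ - 25y³ = 10. For fixed y, x³ = 25·y³ + 10, so a solution requires the RHS to be a perfect cube.
Strategy: iterate y from -35 to 35, compute RHS = 25·y³ + 10, and check whether it is a (positive or negative) perfect cube.
Check small values of y:
  y = 0: RHS = 10 is not a perfect cube.
  y = 1: RHS = 35 is not a perfect cube.
  y = -1: RHS = -15 is not a perfect cube.
  y = 2: RHS = 210 is not a perfect cube.
  y = -2: RHS = -190 is not a perfect cube.
  y = 3: RHS = 685 is not a perfect cube.
  y = -3: RHS = -665 is not a perfect cube.
Continuing the search up to |y| = 35 finds no solutions either.
No (x, y) in the scanned range satisfies the equation.

No integer solutions with |y| ≤ 35.


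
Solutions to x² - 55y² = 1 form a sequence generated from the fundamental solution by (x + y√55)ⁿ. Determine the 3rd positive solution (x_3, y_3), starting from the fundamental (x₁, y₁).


Step 1: Find the fundamental solution (x₁, y₁) of x² - 55y² = 1.
  Expand √55 as a continued fraction. a₀ = ⌊√55⌋ = 7; iterate m_{k+1} = d_k·a_k − m_k, d_{k+1} = (55 − m_{k+1}²)/d_k, a_{k+1} = ⌊(a₀ + m_{k+1})/d_{k+1}⌋ (starting m₀ = 0, d₀ = 1), with convergents p_k = a_k·p_{k-1} + p_{k-2}, q_k = a_k·q_{k-1} + q_{k-2} (p₋₁ = 1, q₋₁ = 0):
  k = 0: a₀ = 7; p₀/q₀ = 7/1; p₀² − 55·q₀² = 49 − 55 = -6.
  k = 1: m = 7, d = 6, a = ⌊(7 + 7)/6⌋ = 2; p/q = (2·7 + 1)/(2·1 + 0) = 15/2; p² − 55·q² = 225 − 220 = 5.
  k = 2: m = 5, d = 5, a = ⌊(7 + 5)/5⌋ = 2; p/q = (2·15 + 7)/(2·2 + 1) = 37/5; p² − 55·q² = 1369 − 1375 = -6.
  k = 3: m = 5, d = 6, a = ⌊(7 + 5)/6⌋ = 2; p/q = (2·37 + 15)/(2·5 + 2) = 89/12; p² − 55·q² = 7921 − 7920 = 1.
  The first convergent with p² − 55·q² = 1 gives the fundamental solution (x₁, y₁) = (89, 12).
Step 2: Apply the recurrence (x_{n+1}, y_{n+1}) = (x₁x_n + 55y₁y_n, x₁y_n + y₁x_n) repeatedly.
  From (x_1, y_1) = (89, 12): x_2 = 89·89 + 55·12·12 = 15841; y_2 = 89·12 + 12·89 = 2136.
  From (x_2, y_2) = (15841, 2136): x_3 = 89·15841 + 55·12·2136 = 2819609; y_3 = 89·2136 + 12·15841 = 380196.
Step 3: Verify x_3² - 55·y_3² = 7950194912881 - 7950194912880 = 1 (should be 1). ✓

(x_1, y_1) = (89, 12); (x_3, y_3) = (2819609, 380196).


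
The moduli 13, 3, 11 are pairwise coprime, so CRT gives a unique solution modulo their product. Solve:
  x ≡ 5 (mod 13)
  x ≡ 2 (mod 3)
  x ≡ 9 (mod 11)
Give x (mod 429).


Moduli 13, 3, 11 are pairwise coprime; by CRT there is a unique solution modulo M = 13 · 3 · 11 = 429.
Solve pairwise, accumulating the modulus:
  Start with x ≡ 5 (mod 13).
  Combine with x ≡ 2 (mod 3): since gcd(13, 3) = 1, we get a unique residue mod 39.
    Write x = 5 + 13·t and substitute into x ≡ 2 (mod 3): 13·t ≡ 2 − 5 = -3 (mod 3).
    Reduce coefficients mod 3: 1·t ≡ 0 (mod 3).
    So t ≡ 0 (mod 3).
    Then x = 5 + 13·0 = 5, valid modulo lcm(13, 3) = 39: x ≡ 5 (mod 39).
  Combine with x ≡ 9 (mod 11): since gcd(39, 11) = 1, we get a unique residue mod 429.
    Write x = 5 + 39·t and substitute into x ≡ 9 (mod 11): 39·t ≡ 9 − 5 = 4 (mod 11).
    Reduce coefficients mod 11: 6·t ≡ 4 (mod 11).
    The inverse of 6 mod 11 is 2 (since 6·2 = 12 = 1·11 + 1), so t ≡ 2·4 = 8 ≡ 8 (mod 11).
    Then x = 5 + 39·8 = 317, valid modulo lcm(39, 11) = 429: x ≡ 317 (mod 429).
Verify: 317 mod 13 = 5 ✓, 317 mod 3 = 2 ✓, 317 mod 11 = 9 ✓.

x ≡ 317 (mod 429).


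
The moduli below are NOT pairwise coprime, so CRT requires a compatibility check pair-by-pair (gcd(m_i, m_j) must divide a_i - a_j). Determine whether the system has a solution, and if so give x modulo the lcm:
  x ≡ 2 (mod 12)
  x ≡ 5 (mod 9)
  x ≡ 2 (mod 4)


Moduli 12, 9, 4 are not pairwise coprime, so CRT works modulo lcm(m_i) when all pairwise compatibility conditions hold.
Pairwise compatibility: gcd(m_i, m_j) must divide a_i - a_j for every pair.
Merge one congruence at a time:
  Start: x ≡ 2 (mod 12).
  Combine with x ≡ 5 (mod 9): gcd(12, 9) = 3; 5 - 2 = 3, which IS divisible by 3, so compatible.
    Write x = 2 + 12·t and substitute into x ≡ 5 (mod 9): 12·t ≡ 5 − 2 = 3 (mod 9).
    Divide the congruence (and modulus) by g = 3: 4·t ≡ 1 (mod 3).
    Reduce coefficients mod 3: 1·t ≡ 1 (mod 3).
    So t ≡ 1 (mod 3).
    Then x = 2 + 12·1 = 14, valid modulo lcm(12, 9) = 36: x ≡ 14 (mod 36).
  Combine with x ≡ 2 (mod 4): gcd(36, 4) = 4; 2 - 14 = -12, which IS divisible by 4, so compatible.
    Write x = 14 + 36·t and substitute into x ≡ 2 (mod 4): 36·t ≡ 2 − 14 = -12 (mod 4).
    Divide the congruence (and modulus) by g = 4: 9·t ≡ -3 (mod 1).
    Modulo 1 every t works; take t = 0.
    Then x = 14 + 36·0 = 14, valid modulo lcm(36, 4) = 36: x ≡ 14 (mod 36).
Verify: 14 mod 12 = 2, 14 mod 9 = 5, 14 mod 4 = 2.

x ≡ 14 (mod 36).


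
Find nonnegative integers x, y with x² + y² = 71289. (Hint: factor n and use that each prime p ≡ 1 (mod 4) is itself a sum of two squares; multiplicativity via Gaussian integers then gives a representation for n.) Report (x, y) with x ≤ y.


Step 1: Factor n = 71289 = 3^2 · 89^2.
Step 2: Check the mod-4 condition on each prime factor: 3 ≡ 3 (mod 4), exponent 2 (must be even); 89 ≡ 1 (mod 4), exponent 2.
All primes ≡ 3 (mod 4) appear to even exponent (or don't appear), so by the two-squares theorem n IS expressible as a sum of two squares.
Step 3: Build a representation. Group n = k² · m with k = 3 and m = 89 · 89 = 7921 (a product of primes ≡ 1 (mod 4)); a representation of m scales to one of n via (k·x)² + (k·y)² = k²(x² + y²). Each prime p ≡ 1 (mod 4) is itself a sum of two squares; find a² by testing p − a² for a perfect square:
  89: 89 − 1² = 88, 89 − 2² = 85, 89 − 3² = 80, 89 − 4² = 73, 89 − 5² = 64 = 8² ⇒ 89 = 5² + 8².
  Combine using the Brahmagupta–Fibonacci identity (a² + b²)(c² + d²) = (ac − bd)² + (ad + bc)² = (ac + bd)² + (ad − bc)²:
  89 · 89 = 7921: from (5² + 8²)(5² + 8²), take (5·5 − 8·8, 5·8 + 8·5) = (25 − 64, 40 + 40) = (-39, 80); dropping signs (only squares matter) gives (39, 80); check 39² + 80² = 1521 + 6400 = 7921 ✓.
  Scale by k = 3: (3·39, 3·80) = (117, 240).
Step 4: Order so x ≤ y and verify: 117² + 240² = 13689 + 57600 = 71289 = n. ✓

n = 71289 = 117² + 240² (one valid representation with x ≤ y).


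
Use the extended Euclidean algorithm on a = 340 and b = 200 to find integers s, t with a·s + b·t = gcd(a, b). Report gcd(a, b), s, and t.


Euclidean algorithm on (340, 200) — divide until remainder is 0:
  340 = 1 · 200 + 140
  200 = 1 · 140 + 60
  140 = 2 · 60 + 20
  60 = 3 · 20 + 0
gcd(340, 200) = 20.
Track Bezout coefficients alongside the remainders: start with r₀ = 340 = a·1 + b·0 (s = 1, t = 0) and r₁ = 200 = a·0 + b·1 (s = 0, t = 1); each new remainder r_{k+1} = r_{k-1} − q_k·r_k inherits s_{k+1} = s_{k-1} − q_k·s_k, t_{k+1} = t_{k-1} − q_k·t_k, so r_k = a·s_k + b·t_k at every step:
  q = 1: r = 140, s = 1 − 1·0 = 1, t = 0 − 1·1 = -1  (check: 340·1 + 200·(-1) = 140)
  q = 1: r = 60, s = 0 − 1·1 = -1, t = 1 − 1·(-1) = 2  (check: 340·(-1) + 200·2 = 60)
  q = 2: r = 20, s = 1 − 2·(-1) = 3, t = -1 − 2·2 = -5  (check: 340·3 + 200·(-5) = 20)
The row with r = 20 (the gcd) gives the Bezout coefficients s = 3, t = -5.
Result: 340 · (3) + 200 · (-5) = 20.

gcd(340, 200) = 20; s = 3, t = -5 (check: 340·3 + 200·(-5) = 20).


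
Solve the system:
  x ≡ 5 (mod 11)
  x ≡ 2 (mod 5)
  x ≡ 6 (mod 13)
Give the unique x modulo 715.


Moduli 11, 5, 13 are pairwise coprime; by CRT there is a unique solution modulo M = 11 · 5 · 13 = 715.
Solve pairwise, accumulating the modulus:
  Start with x ≡ 5 (mod 11).
  Combine with x ≡ 2 (mod 5): since gcd(11, 5) = 1, we get a unique residue mod 55.
    Write x = 5 + 11·t and substitute into x ≡ 2 (mod 5): 11·t ≡ 2 − 5 = -3 (mod 5).
    Reduce coefficients mod 5: 1·t ≡ 2 (mod 5).
    So t ≡ 2 (mod 5).
    Then x = 5 + 11·2 = 27, valid modulo lcm(11, 5) = 55: x ≡ 27 (mod 55).
  Combine with x ≡ 6 (mod 13): since gcd(55, 13) = 1, we get a unique residue mod 715.
    Write x = 27 + 55·t and substitute into x ≡ 6 (mod 13): 55·t ≡ 6 − 27 = -21 (mod 13).
    Reduce coefficients mod 13: 3·t ≡ 5 (mod 13).
    The inverse of 3 mod 13 is 9 (since 3·9 = 27 = 2·13 + 1), so t ≡ 9·5 = 45 ≡ 6 (mod 13).
    Then x = 27 + 55·6 = 357, valid modulo lcm(55, 13) = 715: x ≡ 357 (mod 715).
Verify: 357 mod 11 = 5 ✓, 357 mod 5 = 2 ✓, 357 mod 13 = 6 ✓.

x ≡ 357 (mod 715).


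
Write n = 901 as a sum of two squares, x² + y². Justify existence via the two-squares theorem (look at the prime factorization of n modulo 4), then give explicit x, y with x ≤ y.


Step 1: Factor n = 901 = 17 · 53.
Step 2: Check the mod-4 condition on each prime factor: 17 ≡ 1 (mod 4), exponent 1; 53 ≡ 1 (mod 4), exponent 1.
All primes ≡ 3 (mod 4) appear to even exponent (or don't appear), so by the two-squares theorem n IS expressible as a sum of two squares.
Step 3: Build a representation. Here n = 17 · 53 is a product of primes ≡ 1 (mod 4). Each prime p ≡ 1 (mod 4) is itself a sum of two squares; find a² by testing p − a² for a perfect square:
  17: 17 − 1² = 16 = 4² ⇒ 17 = 1² + 4².
  53: 53 − 1² = 52, 53 − 2² = 49 = 7² ⇒ 53 = 2² + 7².
  Combine using the Brahmagupta–Fibonacci identity (a² + b²)(c² + d²) = (ac − bd)² + (ad + bc)² = (ac + bd)² + (ad − bc)²:
  17 · 53 = 901: from (1² + 4²)(2² + 7²), take (1·2 − 4·7, 1·7 + 4·2) = (2 − 28, 7 + 8) = (-26, 15); dropping signs (only squares matter) gives (26, 15); check 26² + 15² = 676 + 225 = 901 ✓.
Step 4: Order so x ≤ y and verify: 15² + 26² = 225 + 676 = 901 = n. ✓

n = 901 = 15² + 26² (one valid representation with x ≤ y).


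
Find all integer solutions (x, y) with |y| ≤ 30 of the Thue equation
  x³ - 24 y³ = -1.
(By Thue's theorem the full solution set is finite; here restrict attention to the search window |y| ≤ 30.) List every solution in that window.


The equation is x³ - 24y³ = -1. For fixed y, x³ = 24·y³ − 1, so a solution requires the RHS to be a perfect cube.
Strategy: iterate y from -30 to 30, compute RHS = 24·y³ − 1, and check whether it is a (positive or negative) perfect cube.
Check small values of y:
  y = 0: RHS = -1 = (-1)³ ⇒ x = -1 works.
  y = 1: RHS = 23 is not a perfect cube.
  y = -1: RHS = -25 is not a perfect cube.
  y = 2: RHS = 191 is not a perfect cube.
  y = -2: RHS = -193 is not a perfect cube.
  y = 3: RHS = 647 is not a perfect cube.
  y = -3: RHS = -649 is not a perfect cube.
Continuing the search up to |y| = 30 finds no further solutions beyond those listed.
Collected solutions: (-1, 0).

Solutions (with |y| ≤ 30): (-1, 0).


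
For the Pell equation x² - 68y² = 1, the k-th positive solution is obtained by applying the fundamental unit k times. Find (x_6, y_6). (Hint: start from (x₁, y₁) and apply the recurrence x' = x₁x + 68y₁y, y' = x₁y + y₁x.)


Step 1: Find the fundamental solution (x₁, y₁) of x² - 68y² = 1.
  Expand √68 as a continued fraction. a₀ = ⌊√68⌋ = 8; iterate m_{k+1} = d_k·a_k − m_k, d_{k+1} = (68 − m_{k+1}²)/d_k, a_{k+1} = ⌊(a₀ + m_{k+1})/d_{k+1}⌋ (starting m₀ = 0, d₀ = 1), with convergents p_k = a_k·p_{k-1} + p_{k-2}, q_k = a_k·q_{k-1} + q_{k-2} (p₋₁ = 1, q₋₁ = 0):
  k = 0: a₀ = 8; p₀/q₀ = 8/1; p₀² − 68·q₀² = 64 − 68 = -4.
  k = 1: m = 8, d = 4, a = ⌊(8 + 8)/4⌋ = 4; p/q = (4·8 + 1)/(4·1 + 0) = 33/4; p² − 68·q² = 1089 − 1088 = 1.
  The first convergent with p² − 68·q² = 1 gives the fundamental solution (x₁, y₁) = (33, 4).
Step 2: Apply the recurrence (x_{n+1}, y_{n+1}) = (x₁x_n + 68y₁y_n, x₁y_n + y₁x_n) repeatedly.
  From (x_1, y_1) = (33, 4): x_2 = 33·33 + 68·4·4 = 2177; y_2 = 33·4 + 4·33 = 264.
  From (x_2, y_2) = (2177, 264): x_3 = 33·2177 + 68·4·264 = 143649; y_3 = 33·264 + 4·2177 = 17420.
  From (x_3, y_3) = (143649, 17420): x_4 = 33·143649 + 68·4·17420 = 9478657; y_4 = 33·17420 + 4·143649 = 1149456.
  From (x_4, y_4) = (9478657, 1149456): x_5 = 33·9478657 + 68·4·1149456 = 625447713; y_5 = 33·1149456 + 4·9478657 = 75846676.
  From (x_5, y_5) = (625447713, 75846676): x_6 = 33·625447713 + 68·4·75846676 = 41270070401; y_6 = 33·75846676 + 4·625447713 = 5004731160.
Step 3: Verify x_6² - 68·y_6² = 1703218710903496300801 - 1703218710903496300800 = 1 (should be 1). ✓

(x_1, y_1) = (33, 4); (x_6, y_6) = (41270070401, 5004731160).


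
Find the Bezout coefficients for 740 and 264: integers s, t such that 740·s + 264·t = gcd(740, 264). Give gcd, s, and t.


Euclidean algorithm on (740, 264) — divide until remainder is 0:
  740 = 2 · 264 + 212
  264 = 1 · 212 + 52
  212 = 4 · 52 + 4
  52 = 13 · 4 + 0
gcd(740, 264) = 4.
Track Bezout coefficients alongside the remainders: start with r₀ = 740 = a·1 + b·0 (s = 1, t = 0) and r₁ = 264 = a·0 + b·1 (s = 0, t = 1); each new remainder r_{k+1} = r_{k-1} − q_k·r_k inherits s_{k+1} = s_{k-1} − q_k·s_k, t_{k+1} = t_{k-1} − q_k·t_k, so r_k = a·s_k + b·t_k at every step:
  q = 2: r = 212, s = 1 − 2·0 = 1, t = 0 − 2·1 = -2  (check: 740·1 + 264·(-2) = 212)
  q = 1: r = 52, s = 0 − 1·1 = -1, t = 1 − 1·(-2) = 3  (check: 740·(-1) + 264·3 = 52)
  q = 4: r = 4, s = 1 − 4·(-1) = 5, t = -2 − 4·3 = -14  (check: 740·5 + 264·(-14) = 4)
The row with r = 4 (the gcd) gives the Bezout coefficients s = 5, t = -14.
Result: 740 · (5) + 264 · (-14) = 4.

gcd(740, 264) = 4; s = 5, t = -14 (check: 740·5 + 264·(-14) = 4).


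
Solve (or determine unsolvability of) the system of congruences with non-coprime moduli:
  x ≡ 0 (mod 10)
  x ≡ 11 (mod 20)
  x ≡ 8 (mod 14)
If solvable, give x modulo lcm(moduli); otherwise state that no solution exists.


Moduli 10, 20, 14 are not pairwise coprime, so CRT works modulo lcm(m_i) when all pairwise compatibility conditions hold.
Pairwise compatibility: gcd(m_i, m_j) must divide a_i - a_j for every pair.
Merge one congruence at a time:
  Start: x ≡ 0 (mod 10).
  Combine with x ≡ 11 (mod 20): gcd(10, 20) = 10, and 11 - 0 = 11 is NOT divisible by 10.
    ⇒ system is inconsistent (no integer solution).

No solution (the system is inconsistent).


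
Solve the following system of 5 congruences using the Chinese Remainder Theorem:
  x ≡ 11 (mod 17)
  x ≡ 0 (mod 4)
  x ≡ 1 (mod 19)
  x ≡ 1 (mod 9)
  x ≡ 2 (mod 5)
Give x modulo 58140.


Product of moduli M = 17 · 4 · 19 · 9 · 5 = 58140.
Merge one congruence at a time:
  Start: x ≡ 11 (mod 17).
  Combine with x ≡ 0 (mod 4); new modulus lcm = 68.
    Write x = 11 + 17·t and substitute into x ≡ 0 (mod 4): 17·t ≡ 0 − 11 = -11 (mod 4).
    Reduce coefficients mod 4: 1·t ≡ 1 (mod 4).
    So t ≡ 1 (mod 4).
    Then x = 11 + 17·1 = 28, valid modulo lcm(17, 4) = 68: x ≡ 28 (mod 68).
  Combine with x ≡ 1 (mod 19); new modulus lcm = 1292.
    Write x = 28 + 68·t and substitute into x ≡ 1 (mod 19): 68·t ≡ 1 − 28 = -27 (mod 19).
    Reduce coefficients mod 19: 11·t ≡ 11 (mod 19).
    The inverse of 11 mod 19 is 7 (since 11·7 = 77 = 4·19 + 1), so t ≡ 7·11 = 77 ≡ 1 (mod 19).
    Then x = 28 + 68·1 = 96, valid modulo lcm(68, 19) = 1292: x ≡ 96 (mod 1292).
  Combine with x ≡ 1 (mod 9); new modulus lcm = 11628.
    Write x = 96 + 1292·t and substitute into x ≡ 1 (mod 9): 1292·t ≡ 1 − 96 = -95 (mod 9).
    Reduce coefficients mod 9: 5·t ≡ 4 (mod 9).
    The inverse of 5 mod 9 is 2 (since 5·2 = 10 = 1·9 + 1), so t ≡ 2·4 = 8 ≡ 8 (mod 9).
    Then x = 96 + 1292·8 = 10432, valid modulo lcm(1292, 9) = 11628: x ≡ 10432 (mod 11628).
  Combine with x ≡ 2 (mod 5); new modulus lcm = 58140.
    Write x = 10432 + 11628·t and substitute into x ≡ 2 (mod 5): 11628·t ≡ 2 − 10432 = -10430 (mod 5).
    Reduce coefficients mod 5: 3·t ≡ 0 (mod 5).
    The inverse of 3 mod 5 is 2 (since 3·2 = 6 = 1·5 + 1), so t ≡ 2·0 = 0 ≡ 0 (mod 5).
    Then x = 10432 + 11628·0 = 10432, valid modulo lcm(11628, 5) = 58140: x ≡ 10432 (mod 58140).
Verify against each original: 10432 mod 17 = 11, 10432 mod 4 = 0, 10432 mod 19 = 1, 10432 mod 9 = 1, 10432 mod 5 = 2.

x ≡ 10432 (mod 58140).
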